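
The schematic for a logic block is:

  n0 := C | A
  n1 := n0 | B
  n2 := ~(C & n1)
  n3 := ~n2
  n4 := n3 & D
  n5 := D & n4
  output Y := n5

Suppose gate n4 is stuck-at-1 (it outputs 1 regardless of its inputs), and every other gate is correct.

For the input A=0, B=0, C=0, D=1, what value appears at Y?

Propagate with n4 forced: n0=0, n1=0, n2=1, n3=0, n4=1 [stuck-at-1], n5=1.
So Y = 1. (Without the fault it would be 0.)

1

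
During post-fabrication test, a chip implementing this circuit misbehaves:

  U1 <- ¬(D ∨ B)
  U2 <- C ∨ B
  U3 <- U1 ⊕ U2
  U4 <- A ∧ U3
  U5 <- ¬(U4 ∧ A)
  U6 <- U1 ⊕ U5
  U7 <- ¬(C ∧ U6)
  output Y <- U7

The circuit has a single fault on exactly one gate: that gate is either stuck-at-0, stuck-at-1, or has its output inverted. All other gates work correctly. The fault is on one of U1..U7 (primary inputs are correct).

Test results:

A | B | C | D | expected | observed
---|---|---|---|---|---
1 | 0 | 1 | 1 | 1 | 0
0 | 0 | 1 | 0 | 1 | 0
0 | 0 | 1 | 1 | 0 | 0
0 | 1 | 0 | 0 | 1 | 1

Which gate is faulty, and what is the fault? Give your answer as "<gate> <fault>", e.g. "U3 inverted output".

Fault-free values for test 1 (A=1, B=0, C=1, D=1): U1=0, U2=1, U3=1, U4=1, U5=0, U6=0, U7=1, giving Y=1. Observed 0.
Test 1: faults giving observed 0 are {U2 stuck-at-0, U2 inverted output, U3 stuck-at-0, U3 inverted output, U4 stuck-at-0, U4 inverted output, U5 stuck-at-1, U5 inverted output, U6 stuck-at-1, U6 inverted output, U7 stuck-at-0, U7 inverted output}.
Test 2 (A=0, B=0, C=1, D=0): fault-free U1=1, U2=1, U3=0, U4=0, U5=1, U6=0, U7=1 → 1; observed 0. Eliminates U2 stuck-at-0, U2 inverted output, U3 stuck-at-0, U3 inverted output, U4 stuck-at-0, U4 inverted output, U5 stuck-at-1.
Test 3 (A=0, B=0, C=1, D=1): fault-free U1=0, U2=1, U3=1, U4=0, U5=1, U6=1, U7=0 → 0; observed 0. Eliminates U5 inverted output, U6 inverted output, U7 inverted output.
Test 4 (A=0, B=1, C=0, D=0): fault-free U1=0, U2=1, U3=1, U4=0, U5=1, U6=1, U7=1 → 1; observed 1. Eliminates U7 stuck-at-0.
Only U6 stuck-at-1 is consistent with every test.

U6 stuck-at-1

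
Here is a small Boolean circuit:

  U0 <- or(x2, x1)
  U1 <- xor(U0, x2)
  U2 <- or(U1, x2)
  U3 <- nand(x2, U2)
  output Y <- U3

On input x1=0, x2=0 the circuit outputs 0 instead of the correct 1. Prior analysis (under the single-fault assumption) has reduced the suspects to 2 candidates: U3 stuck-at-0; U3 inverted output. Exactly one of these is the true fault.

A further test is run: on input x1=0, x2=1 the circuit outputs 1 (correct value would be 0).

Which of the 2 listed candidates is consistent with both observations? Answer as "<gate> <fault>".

U3 inverted output

Evaluate each candidate on input x1=0, x2=1:
  U3 stuck-at-0: U0=1, U1=0, U2=1, U3=0 [stuck-at-0] → 0 — eliminated
  U3 inverted output: U0=1, U1=0, U2=1, U3=1 [inverted output] → 1 — matches
Only U3 inverted output reproduces the observed 1.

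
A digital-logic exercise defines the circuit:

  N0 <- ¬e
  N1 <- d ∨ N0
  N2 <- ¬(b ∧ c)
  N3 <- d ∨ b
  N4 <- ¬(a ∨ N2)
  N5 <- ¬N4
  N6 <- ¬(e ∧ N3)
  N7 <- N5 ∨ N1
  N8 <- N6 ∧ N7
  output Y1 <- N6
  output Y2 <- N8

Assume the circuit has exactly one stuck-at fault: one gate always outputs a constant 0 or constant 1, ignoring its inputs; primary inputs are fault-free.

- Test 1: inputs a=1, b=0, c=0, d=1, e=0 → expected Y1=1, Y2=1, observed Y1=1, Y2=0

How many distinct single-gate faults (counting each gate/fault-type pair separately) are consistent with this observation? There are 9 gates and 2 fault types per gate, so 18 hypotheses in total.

Fault-free: N0=1, N1=1, N2=1, N3=1, N4=0, N5=1, N6=1, N7=1, N8=1 → Y1=1, Y2=1. Observed Y1=1, Y2=0.
  N0: none of the 2 fault types match ✗
  N1: none of the 2 fault types match ✗
  N2: none of the 2 fault types match ✗
  N3: none of the 2 fault types match ✗
  N4: none of the 2 fault types match ✗
  N5: none of the 2 fault types match ✗
  N6: none of the 2 fault types match ✗
  N7: stuck-at-0 ✓; others ✗
  N8: stuck-at-0 ✓; others ✗
Consistent faults: {N7 stuck-at-0, N8 stuck-at-0} — 2 in all.

2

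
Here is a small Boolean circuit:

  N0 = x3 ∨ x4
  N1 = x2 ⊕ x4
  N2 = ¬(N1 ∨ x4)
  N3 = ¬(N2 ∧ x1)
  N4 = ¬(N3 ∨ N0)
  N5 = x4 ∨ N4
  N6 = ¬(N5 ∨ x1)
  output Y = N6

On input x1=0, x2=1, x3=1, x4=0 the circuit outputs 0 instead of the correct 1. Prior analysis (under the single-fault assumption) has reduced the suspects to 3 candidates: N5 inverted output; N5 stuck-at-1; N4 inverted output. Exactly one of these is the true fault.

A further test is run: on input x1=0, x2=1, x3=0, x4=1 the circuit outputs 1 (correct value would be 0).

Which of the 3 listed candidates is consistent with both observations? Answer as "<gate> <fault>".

Evaluate each candidate on input x1=0, x2=1, x3=0, x4=1:
  N5 inverted output: N0=1, N1=0, N2=0, N3=1, N4=0, N5=0 [inverted output], N6=1 → 1 — matches
  N5 stuck-at-1: N0=1, N1=0, N2=0, N3=1, N4=0, N5=1 [stuck-at-1], N6=0 → 0 — eliminated
  N4 inverted output: N0=1, N1=0, N2=0, N3=1, N4=1 [inverted output], N5=1, N6=0 → 0 — eliminated
Only N5 inverted output reproduces the observed 1.

N5 inverted output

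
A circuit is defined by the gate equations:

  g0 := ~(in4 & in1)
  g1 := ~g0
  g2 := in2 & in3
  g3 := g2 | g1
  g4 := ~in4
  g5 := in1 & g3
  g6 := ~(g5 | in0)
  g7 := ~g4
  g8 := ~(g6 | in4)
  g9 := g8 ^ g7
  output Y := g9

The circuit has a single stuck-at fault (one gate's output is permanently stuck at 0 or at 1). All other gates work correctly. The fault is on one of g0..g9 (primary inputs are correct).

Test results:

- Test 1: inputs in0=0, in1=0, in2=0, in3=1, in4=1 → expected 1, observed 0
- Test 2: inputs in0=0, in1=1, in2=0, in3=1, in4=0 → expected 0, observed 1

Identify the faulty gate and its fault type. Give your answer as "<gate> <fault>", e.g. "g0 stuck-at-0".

Fault-free values for test 1 (in0=0, in1=0, in2=0, in3=1, in4=1): g0=1, g1=0, g2=0, g3=0, g4=0, g5=0, g6=1, g7=1, g8=0, g9=1, giving Y=1. Observed 0.
Test 1: faults giving observed 0 are {g4 stuck-at-1, g7 stuck-at-0, g8 stuck-at-1, g9 stuck-at-0}.
Test 2 (in0=0, in1=1, in2=0, in3=1, in4=0): fault-free g0=1, g1=0, g2=0, g3=0, g4=1, g5=0, g6=1, g7=0, g8=0, g9=0 → 0; observed 1. Eliminates g4 stuck-at-1, g7 stuck-at-0, g9 stuck-at-0.
Only g8 stuck-at-1 is consistent with every test.

g8 stuck-at-1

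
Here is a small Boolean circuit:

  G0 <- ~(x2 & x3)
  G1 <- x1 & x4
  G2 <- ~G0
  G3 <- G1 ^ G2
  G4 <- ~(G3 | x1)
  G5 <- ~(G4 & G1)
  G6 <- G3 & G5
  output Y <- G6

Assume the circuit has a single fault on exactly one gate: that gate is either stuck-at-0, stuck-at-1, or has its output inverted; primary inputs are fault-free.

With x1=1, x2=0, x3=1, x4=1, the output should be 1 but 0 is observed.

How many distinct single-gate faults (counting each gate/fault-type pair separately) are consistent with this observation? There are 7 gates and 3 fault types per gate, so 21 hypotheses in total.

14

Fault-free: G0=1, G1=1, G2=0, G3=1, G4=0, G5=1, G6=1 → 1. Observed 0.
  G0: stuck-at-0, inverted output ✓; others ✗
  G1: stuck-at-0, inverted output ✓; others ✗
  G2: stuck-at-1, inverted output ✓; others ✗
  G3: stuck-at-0, inverted output ✓; others ✗
  G4: stuck-at-1, inverted output ✓; others ✗
  G5: stuck-at-0, inverted output ✓; others ✗
  G6: stuck-at-0, inverted output ✓; others ✗
Consistent faults: {G0 stuck-at-0, G0 inverted output, G1 stuck-at-0, G1 inverted output, G2 stuck-at-1, G2 inverted output, G3 stuck-at-0, G3 inverted output, G4 stuck-at-1, G4 inverted output, G5 stuck-at-0, G5 inverted output, G6 stuck-at-0, G6 inverted output} — 14 in all.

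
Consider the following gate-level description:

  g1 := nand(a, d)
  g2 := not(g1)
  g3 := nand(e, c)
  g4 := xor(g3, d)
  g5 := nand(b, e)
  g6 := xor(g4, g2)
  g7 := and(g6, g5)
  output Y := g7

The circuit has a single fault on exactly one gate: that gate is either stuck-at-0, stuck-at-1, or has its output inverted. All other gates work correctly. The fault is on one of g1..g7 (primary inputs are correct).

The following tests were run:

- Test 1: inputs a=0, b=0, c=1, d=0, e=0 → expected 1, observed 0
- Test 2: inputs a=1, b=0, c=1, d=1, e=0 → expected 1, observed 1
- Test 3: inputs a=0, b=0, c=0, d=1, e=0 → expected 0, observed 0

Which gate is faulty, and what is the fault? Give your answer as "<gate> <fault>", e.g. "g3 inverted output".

g4 stuck-at-0

Fault-free values for test 1 (a=0, b=0, c=1, d=0, e=0): g1=1, g2=0, g3=1, g4=1, g5=1, g6=1, g7=1, giving Y=1. Observed 0.
Test 1: faults giving observed 0 are {g1 stuck-at-0, g1 inverted output, g2 stuck-at-1, g2 inverted output, g3 stuck-at-0, g3 inverted output, g4 stuck-at-0, g4 inverted output, g5 stuck-at-0, g5 inverted output, g6 stuck-at-0, g6 inverted output, g7 stuck-at-0, g7 inverted output}.
Test 2 (a=1, b=0, c=1, d=1, e=0): fault-free g1=0, g2=1, g3=1, g4=0, g5=1, g6=1, g7=1 → 1; observed 1. Eliminates g1 inverted output, g2 inverted output, g3 stuck-at-0, g3 inverted output, g4 inverted output, g5 stuck-at-0, g5 inverted output, g6 stuck-at-0, g6 inverted output, g7 stuck-at-0, g7 inverted output.
Test 3 (a=0, b=0, c=0, d=1, e=0): fault-free g1=1, g2=0, g3=1, g4=0, g5=1, g6=0, g7=0 → 0; observed 0. Eliminates g1 stuck-at-0, g2 stuck-at-1.
Only g4 stuck-at-0 is consistent with every test.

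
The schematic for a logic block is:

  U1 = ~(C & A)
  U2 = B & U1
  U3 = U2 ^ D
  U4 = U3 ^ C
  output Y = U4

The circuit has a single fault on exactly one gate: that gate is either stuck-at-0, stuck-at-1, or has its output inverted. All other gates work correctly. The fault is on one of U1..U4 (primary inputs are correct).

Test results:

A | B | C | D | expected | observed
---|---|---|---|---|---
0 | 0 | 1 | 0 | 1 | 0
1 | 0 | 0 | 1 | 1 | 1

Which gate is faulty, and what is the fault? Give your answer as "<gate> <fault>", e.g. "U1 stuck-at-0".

U3 stuck-at-1

Fault-free values for test 1 (A=0, B=0, C=1, D=0): U1=1, U2=0, U3=0, U4=1, giving Y=1. Observed 0.
Test 1: faults giving observed 0 are {U2 stuck-at-1, U2 inverted output, U3 stuck-at-1, U3 inverted output, U4 stuck-at-0, U4 inverted output}.
Test 2 (A=1, B=0, C=0, D=1): fault-free U1=1, U2=0, U3=1, U4=1 → 1; observed 1. Eliminates U2 stuck-at-1, U2 inverted output, U3 inverted output, U4 stuck-at-0, U4 inverted output.
Only U3 stuck-at-1 is consistent with every test.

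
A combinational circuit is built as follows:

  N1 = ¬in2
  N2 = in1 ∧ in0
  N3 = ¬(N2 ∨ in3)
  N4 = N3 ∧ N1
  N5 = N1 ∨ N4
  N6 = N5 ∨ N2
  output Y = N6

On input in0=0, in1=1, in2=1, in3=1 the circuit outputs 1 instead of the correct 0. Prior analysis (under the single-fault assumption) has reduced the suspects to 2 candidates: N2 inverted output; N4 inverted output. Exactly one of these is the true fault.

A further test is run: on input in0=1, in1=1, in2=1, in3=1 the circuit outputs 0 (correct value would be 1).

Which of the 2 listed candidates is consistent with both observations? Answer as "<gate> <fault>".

N2 inverted output

Evaluate each candidate on input in0=1, in1=1, in2=1, in3=1:
  N2 inverted output: N1=0, N2=0 [inverted output], N3=0, N4=0, N5=0, N6=0 → 0 — matches
  N4 inverted output: N1=0, N2=1, N3=0, N4=1 [inverted output], N5=1, N6=1 → 1 — eliminated
Only N2 inverted output reproduces the observed 0.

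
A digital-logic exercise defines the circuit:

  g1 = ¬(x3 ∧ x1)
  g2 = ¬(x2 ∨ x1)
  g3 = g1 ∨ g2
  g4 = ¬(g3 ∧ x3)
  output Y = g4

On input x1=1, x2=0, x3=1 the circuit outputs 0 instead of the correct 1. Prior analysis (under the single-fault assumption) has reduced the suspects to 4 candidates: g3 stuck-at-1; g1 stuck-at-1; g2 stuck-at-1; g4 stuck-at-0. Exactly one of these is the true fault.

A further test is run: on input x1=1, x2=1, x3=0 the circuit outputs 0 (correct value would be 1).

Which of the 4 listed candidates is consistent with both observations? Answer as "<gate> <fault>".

Evaluate each candidate on input x1=1, x2=1, x3=0:
  g3 stuck-at-1: g1=1, g2=0, g3=1 [stuck-at-1], g4=1 → 1 — eliminated
  g1 stuck-at-1: g1=1 [stuck-at-1], g2=0, g3=1, g4=1 → 1 — eliminated
  g2 stuck-at-1: g1=1, g2=1 [stuck-at-1], g3=1, g4=1 → 1 — eliminated
  g4 stuck-at-0: g1=1, g2=0, g3=1, g4=0 [stuck-at-0] → 0 — matches
Only g4 stuck-at-0 reproduces the observed 0.

g4 stuck-at-0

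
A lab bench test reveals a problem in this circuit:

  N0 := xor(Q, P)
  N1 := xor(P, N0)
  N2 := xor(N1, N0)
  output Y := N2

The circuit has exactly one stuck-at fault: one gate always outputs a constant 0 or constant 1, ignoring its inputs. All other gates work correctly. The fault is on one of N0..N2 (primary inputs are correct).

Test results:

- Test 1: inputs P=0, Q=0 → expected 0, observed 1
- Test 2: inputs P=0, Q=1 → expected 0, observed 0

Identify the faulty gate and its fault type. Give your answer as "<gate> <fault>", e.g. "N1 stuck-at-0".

N1 stuck-at-1

Fault-free values for test 1 (P=0, Q=0): N0=0, N1=0, N2=0, giving Y=0. Observed 1.
Test 1: faults giving observed 1 are {N1 stuck-at-1, N2 stuck-at-1}.
Test 2 (P=0, Q=1): fault-free N0=1, N1=1, N2=0 → 0; observed 0. Eliminates N2 stuck-at-1.
Only N1 stuck-at-1 is consistent with every test.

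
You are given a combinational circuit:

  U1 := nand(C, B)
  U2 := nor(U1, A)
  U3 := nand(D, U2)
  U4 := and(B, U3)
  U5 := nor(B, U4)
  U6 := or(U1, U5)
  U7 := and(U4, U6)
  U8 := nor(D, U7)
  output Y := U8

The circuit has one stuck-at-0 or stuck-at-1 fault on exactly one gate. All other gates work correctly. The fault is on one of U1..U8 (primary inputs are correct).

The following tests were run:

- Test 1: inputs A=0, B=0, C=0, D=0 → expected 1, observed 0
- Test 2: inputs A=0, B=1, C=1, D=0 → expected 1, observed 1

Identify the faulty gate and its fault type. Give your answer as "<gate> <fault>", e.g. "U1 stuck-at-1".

U4 stuck-at-1

Fault-free values for test 1 (A=0, B=0, C=0, D=0): U1=1, U2=0, U3=1, U4=0, U5=1, U6=1, U7=0, U8=1, giving Y=1. Observed 0.
Test 1: faults giving observed 0 are {U4 stuck-at-1, U7 stuck-at-1, U8 stuck-at-0}.
Test 2 (A=0, B=1, C=1, D=0): fault-free U1=0, U2=1, U3=1, U4=1, U5=0, U6=0, U7=0, U8=1 → 1; observed 1. Eliminates U7 stuck-at-1, U8 stuck-at-0.
Only U4 stuck-at-1 is consistent with every test.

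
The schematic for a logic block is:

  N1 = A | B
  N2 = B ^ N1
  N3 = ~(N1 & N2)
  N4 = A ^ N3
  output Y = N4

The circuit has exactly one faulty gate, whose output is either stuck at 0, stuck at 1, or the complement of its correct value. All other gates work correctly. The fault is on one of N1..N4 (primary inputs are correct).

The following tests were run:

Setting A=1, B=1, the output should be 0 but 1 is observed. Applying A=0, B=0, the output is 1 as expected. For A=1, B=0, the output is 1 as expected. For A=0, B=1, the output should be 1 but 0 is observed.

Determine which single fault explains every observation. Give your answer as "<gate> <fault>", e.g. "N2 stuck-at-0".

Fault-free values for test 1 (A=1, B=1): N1=1, N2=0, N3=1, N4=0, giving Y=0. Observed 1.
Test 1: faults giving observed 1 are {N2 stuck-at-1, N2 inverted output, N3 stuck-at-0, N3 inverted output, N4 stuck-at-1, N4 inverted output}.
Test 2 (A=0, B=0): fault-free N1=0, N2=0, N3=1, N4=1 → 1; observed 1. Eliminates N3 stuck-at-0, N3 inverted output, N4 inverted output.
Test 3 (A=1, B=0): fault-free N1=1, N2=1, N3=0, N4=1 → 1; observed 1. Eliminates N2 inverted output.
Test 4 (A=0, B=1): fault-free N1=1, N2=0, N3=1, N4=1 → 1; observed 0. Eliminates N4 stuck-at-1.
Only N2 stuck-at-1 is consistent with every test.

N2 stuck-at-1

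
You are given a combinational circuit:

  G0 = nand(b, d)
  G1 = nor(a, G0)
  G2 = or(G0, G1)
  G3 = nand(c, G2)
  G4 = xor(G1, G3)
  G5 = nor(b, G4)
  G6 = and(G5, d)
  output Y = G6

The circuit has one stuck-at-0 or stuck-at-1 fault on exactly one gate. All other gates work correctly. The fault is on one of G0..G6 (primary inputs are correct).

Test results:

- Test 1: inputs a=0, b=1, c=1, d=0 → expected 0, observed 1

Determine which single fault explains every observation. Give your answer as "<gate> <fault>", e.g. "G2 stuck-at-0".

Fault-free values for test 1 (a=0, b=1, c=1, d=0): G0=1, G1=0, G2=1, G3=0, G4=0, G5=0, G6=0, giving Y=0. Observed 1.
Test 1: faults giving observed 1 are {G6 stuck-at-1}.
Only G6 stuck-at-1 is consistent with every test.

G6 stuck-at-1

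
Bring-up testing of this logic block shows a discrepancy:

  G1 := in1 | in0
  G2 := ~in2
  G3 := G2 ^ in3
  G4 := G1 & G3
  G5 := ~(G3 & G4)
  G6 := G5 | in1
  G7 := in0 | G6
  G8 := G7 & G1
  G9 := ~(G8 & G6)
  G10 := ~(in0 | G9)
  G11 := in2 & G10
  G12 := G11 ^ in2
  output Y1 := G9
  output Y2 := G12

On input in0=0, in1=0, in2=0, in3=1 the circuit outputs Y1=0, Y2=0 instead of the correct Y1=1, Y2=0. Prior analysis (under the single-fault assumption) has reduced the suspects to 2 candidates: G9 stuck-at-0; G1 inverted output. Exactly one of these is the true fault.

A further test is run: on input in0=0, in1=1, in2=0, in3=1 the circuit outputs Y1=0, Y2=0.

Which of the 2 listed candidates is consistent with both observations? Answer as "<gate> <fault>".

Evaluate each candidate on input in0=0, in1=1, in2=0, in3=1:
  G9 stuck-at-0: G1=1, G2=1, G3=0, G4=0, G5=1, G6=1, G7=1, G8=1, G9=0 [stuck-at-0], G10=1, G11=0, G12=0 → Y1=0, Y2=0 — matches
  G1 inverted output: G1=0 [inverted output], G2=1, G3=0, G4=0, G5=1, G6=1, G7=1, G8=0, G9=1, G10=0, G11=0, G12=0 → Y1=1, Y2=0 — eliminated
Only G9 stuck-at-0 reproduces the observed Y1=0, Y2=0.

G9 stuck-at-0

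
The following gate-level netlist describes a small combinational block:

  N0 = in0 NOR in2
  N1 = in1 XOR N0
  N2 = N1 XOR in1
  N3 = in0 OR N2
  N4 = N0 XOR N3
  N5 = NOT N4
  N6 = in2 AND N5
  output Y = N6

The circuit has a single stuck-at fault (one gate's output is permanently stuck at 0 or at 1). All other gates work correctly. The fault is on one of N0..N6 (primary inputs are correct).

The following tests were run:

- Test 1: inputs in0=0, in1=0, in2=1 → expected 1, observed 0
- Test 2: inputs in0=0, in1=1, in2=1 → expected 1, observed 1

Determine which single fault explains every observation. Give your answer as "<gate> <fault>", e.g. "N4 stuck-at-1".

Fault-free values for test 1 (in0=0, in1=0, in2=1): N0=0, N1=0, N2=0, N3=0, N4=0, N5=1, N6=1, giving Y=1. Observed 0.
Test 1: faults giving observed 0 are {N1 stuck-at-1, N2 stuck-at-1, N3 stuck-at-1, N4 stuck-at-1, N5 stuck-at-0, N6 stuck-at-0}.
Test 2 (in0=0, in1=1, in2=1): fault-free N0=0, N1=1, N2=0, N3=0, N4=0, N5=1, N6=1 → 1; observed 1. Eliminates N2 stuck-at-1, N3 stuck-at-1, N4 stuck-at-1, N5 stuck-at-0, N6 stuck-at-0.
Only N1 stuck-at-1 is consistent with every test.

N1 stuck-at-1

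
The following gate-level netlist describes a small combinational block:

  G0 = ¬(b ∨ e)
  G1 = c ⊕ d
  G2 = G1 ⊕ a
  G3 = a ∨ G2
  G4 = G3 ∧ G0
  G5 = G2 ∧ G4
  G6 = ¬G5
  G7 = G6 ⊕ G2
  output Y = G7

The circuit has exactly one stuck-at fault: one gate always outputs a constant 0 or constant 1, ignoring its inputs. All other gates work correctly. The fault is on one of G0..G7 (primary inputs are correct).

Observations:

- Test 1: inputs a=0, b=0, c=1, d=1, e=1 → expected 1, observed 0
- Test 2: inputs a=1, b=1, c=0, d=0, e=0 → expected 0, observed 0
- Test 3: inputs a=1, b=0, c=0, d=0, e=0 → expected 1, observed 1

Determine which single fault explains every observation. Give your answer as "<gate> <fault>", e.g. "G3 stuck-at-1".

Fault-free values for test 1 (a=0, b=0, c=1, d=1, e=1): G0=0, G1=0, G2=0, G3=0, G4=0, G5=0, G6=1, G7=1, giving Y=1. Observed 0.
Test 1: faults giving observed 0 are {G1 stuck-at-1, G2 stuck-at-1, G5 stuck-at-1, G6 stuck-at-0, G7 stuck-at-0}.
Test 2 (a=1, b=1, c=0, d=0, e=0): fault-free G0=0, G1=0, G2=1, G3=1, G4=0, G5=0, G6=1, G7=0 → 0; observed 0. Eliminates G1 stuck-at-1, G5 stuck-at-1, G6 stuck-at-0.
Test 3 (a=1, b=0, c=0, d=0, e=0): fault-free G0=1, G1=0, G2=1, G3=1, G4=1, G5=1, G6=0, G7=1 → 1; observed 1. Eliminates G7 stuck-at-0.
Only G2 stuck-at-1 is consistent with every test.

G2 stuck-at-1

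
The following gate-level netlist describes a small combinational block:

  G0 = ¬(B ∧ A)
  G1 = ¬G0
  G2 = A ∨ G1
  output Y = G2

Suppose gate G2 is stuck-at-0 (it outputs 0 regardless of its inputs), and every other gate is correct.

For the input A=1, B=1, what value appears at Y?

0

Propagate with G2 forced: G0=0, G1=1, G2=0 [stuck-at-0].
So Y = 0. (Without the fault it would be 1.)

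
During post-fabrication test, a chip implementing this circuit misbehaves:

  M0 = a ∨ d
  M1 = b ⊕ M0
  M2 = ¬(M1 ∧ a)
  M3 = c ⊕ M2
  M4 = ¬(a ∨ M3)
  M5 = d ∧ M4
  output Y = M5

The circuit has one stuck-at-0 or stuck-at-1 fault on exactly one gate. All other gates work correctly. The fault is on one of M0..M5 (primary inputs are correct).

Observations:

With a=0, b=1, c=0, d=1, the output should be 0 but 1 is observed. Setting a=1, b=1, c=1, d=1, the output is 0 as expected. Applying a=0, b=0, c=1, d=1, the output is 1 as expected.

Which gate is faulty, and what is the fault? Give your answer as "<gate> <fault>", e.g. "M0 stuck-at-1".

Fault-free values for test 1 (a=0, b=1, c=0, d=1): M0=1, M1=0, M2=1, M3=1, M4=0, M5=0, giving Y=0. Observed 1.
Test 1: faults giving observed 1 are {M2 stuck-at-0, M3 stuck-at-0, M4 stuck-at-1, M5 stuck-at-1}.
Test 2 (a=1, b=1, c=1, d=1): fault-free M0=1, M1=0, M2=1, M3=0, M4=0, M5=0 → 0; observed 0. Eliminates M4 stuck-at-1, M5 stuck-at-1.
Test 3 (a=0, b=0, c=1, d=1): fault-free M0=1, M1=1, M2=1, M3=0, M4=1, M5=1 → 1; observed 1. Eliminates M2 stuck-at-0.
Only M3 stuck-at-0 is consistent with every test.

M3 stuck-at-0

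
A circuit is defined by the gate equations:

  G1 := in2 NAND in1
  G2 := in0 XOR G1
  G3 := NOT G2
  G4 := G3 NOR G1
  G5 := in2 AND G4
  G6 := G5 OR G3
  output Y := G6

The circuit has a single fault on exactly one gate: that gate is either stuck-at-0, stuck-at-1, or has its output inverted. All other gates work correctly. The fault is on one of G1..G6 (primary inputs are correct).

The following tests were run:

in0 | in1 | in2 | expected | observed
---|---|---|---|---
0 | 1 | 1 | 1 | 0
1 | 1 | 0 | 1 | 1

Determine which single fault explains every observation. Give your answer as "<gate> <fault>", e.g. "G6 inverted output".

G1 stuck-at-1

Fault-free values for test 1 (in0=0, in1=1, in2=1): G1=0, G2=0, G3=1, G4=0, G5=0, G6=1, giving Y=1. Observed 0.
Test 1: faults giving observed 0 are {G1 stuck-at-1, G1 inverted output, G6 stuck-at-0, G6 inverted output}.
Test 2 (in0=1, in1=1, in2=0): fault-free G1=1, G2=0, G3=1, G4=0, G5=0, G6=1 → 1; observed 1. Eliminates G1 inverted output, G6 stuck-at-0, G6 inverted output.
Only G1 stuck-at-1 is consistent with every test.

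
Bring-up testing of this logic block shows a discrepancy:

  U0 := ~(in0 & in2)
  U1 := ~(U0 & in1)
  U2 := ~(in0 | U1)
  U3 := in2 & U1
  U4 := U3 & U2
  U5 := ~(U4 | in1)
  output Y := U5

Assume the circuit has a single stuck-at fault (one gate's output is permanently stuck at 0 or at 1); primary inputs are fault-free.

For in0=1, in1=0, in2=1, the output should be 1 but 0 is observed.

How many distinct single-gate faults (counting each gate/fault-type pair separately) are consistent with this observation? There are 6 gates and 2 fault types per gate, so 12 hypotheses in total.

Fault-free: U0=0, U1=1, U2=0, U3=1, U4=0, U5=1 → 1. Observed 0.
  U0 stuck-at-0: output 1 ✗
  U0 stuck-at-1: output 1 ✗
  U1 stuck-at-0: output 1 ✗
  U1 stuck-at-1: output 1 ✗
  U2 stuck-at-0: output 1 ✗
  U2 stuck-at-1: output 0 ✓
  U3 stuck-at-0: output 1 ✗
  U3 stuck-at-1: output 1 ✗
  U4 stuck-at-0: output 1 ✗
  U4 stuck-at-1: output 0 ✓
  U5 stuck-at-0: output 0 ✓
  U5 stuck-at-1: output 1 ✗
Consistent faults: {U2 stuck-at-1, U4 stuck-at-1, U5 stuck-at-0} — 3 in all.

3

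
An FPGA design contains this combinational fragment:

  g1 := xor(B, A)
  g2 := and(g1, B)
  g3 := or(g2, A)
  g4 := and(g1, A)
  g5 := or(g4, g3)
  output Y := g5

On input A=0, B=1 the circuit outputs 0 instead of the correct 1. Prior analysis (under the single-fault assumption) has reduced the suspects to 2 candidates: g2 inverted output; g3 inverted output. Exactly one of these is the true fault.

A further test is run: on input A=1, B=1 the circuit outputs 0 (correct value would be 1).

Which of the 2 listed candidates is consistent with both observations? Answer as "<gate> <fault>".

g3 inverted output

Evaluate each candidate on input A=1, B=1:
  g2 inverted output: g1=0, g2=1 [inverted output], g3=1, g4=0, g5=1 → 1 — eliminated
  g3 inverted output: g1=0, g2=0, g3=0 [inverted output], g4=0, g5=0 → 0 — matches
Only g3 inverted output reproduces the observed 0.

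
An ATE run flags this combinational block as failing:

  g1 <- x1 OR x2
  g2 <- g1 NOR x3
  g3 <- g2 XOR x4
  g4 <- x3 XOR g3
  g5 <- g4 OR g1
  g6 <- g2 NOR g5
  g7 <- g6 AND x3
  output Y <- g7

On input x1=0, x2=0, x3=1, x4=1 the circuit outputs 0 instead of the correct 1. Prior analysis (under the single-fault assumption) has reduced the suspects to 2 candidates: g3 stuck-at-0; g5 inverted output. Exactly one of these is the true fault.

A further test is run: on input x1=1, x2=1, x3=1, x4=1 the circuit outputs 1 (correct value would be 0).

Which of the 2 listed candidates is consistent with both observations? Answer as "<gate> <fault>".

Evaluate each candidate on input x1=1, x2=1, x3=1, x4=1:
  g3 stuck-at-0: g1=1, g2=0, g3=0 [stuck-at-0], g4=1, g5=1, g6=0, g7=0 → 0 — eliminated
  g5 inverted output: g1=1, g2=0, g3=1, g4=0, g5=0 [inverted output], g6=1, g7=1 → 1 — matches
Only g5 inverted output reproduces the observed 1.

g5 inverted output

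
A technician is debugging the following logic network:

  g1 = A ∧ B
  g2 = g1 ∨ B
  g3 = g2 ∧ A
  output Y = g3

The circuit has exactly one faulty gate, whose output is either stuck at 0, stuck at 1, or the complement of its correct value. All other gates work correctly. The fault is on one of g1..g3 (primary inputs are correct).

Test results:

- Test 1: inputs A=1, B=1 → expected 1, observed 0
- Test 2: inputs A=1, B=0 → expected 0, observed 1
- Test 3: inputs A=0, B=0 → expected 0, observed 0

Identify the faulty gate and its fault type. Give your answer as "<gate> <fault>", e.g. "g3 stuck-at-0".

g2 inverted output

Fault-free values for test 1 (A=1, B=1): g1=1, g2=1, g3=1, giving Y=1. Observed 0.
Test 1: faults giving observed 0 are {g2 stuck-at-0, g2 inverted output, g3 stuck-at-0, g3 inverted output}.
Test 2 (A=1, B=0): fault-free g1=0, g2=0, g3=0 → 0; observed 1. Eliminates g2 stuck-at-0, g3 stuck-at-0.
Test 3 (A=0, B=0): fault-free g1=0, g2=0, g3=0 → 0; observed 0. Eliminates g3 inverted output.
Only g2 inverted output is consistent with every test.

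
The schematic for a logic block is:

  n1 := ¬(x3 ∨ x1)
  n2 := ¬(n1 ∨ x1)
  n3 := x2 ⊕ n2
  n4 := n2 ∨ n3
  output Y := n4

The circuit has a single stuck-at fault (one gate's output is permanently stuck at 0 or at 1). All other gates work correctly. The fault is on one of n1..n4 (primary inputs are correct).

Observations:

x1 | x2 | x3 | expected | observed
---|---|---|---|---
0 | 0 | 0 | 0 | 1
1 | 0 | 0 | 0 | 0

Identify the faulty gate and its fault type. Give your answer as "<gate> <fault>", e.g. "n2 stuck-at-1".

n1 stuck-at-0

Fault-free values for test 1 (x1=0, x2=0, x3=0): n1=1, n2=0, n3=0, n4=0, giving Y=0. Observed 1.
Test 1: faults giving observed 1 are {n1 stuck-at-0, n2 stuck-at-1, n3 stuck-at-1, n4 stuck-at-1}.
Test 2 (x1=1, x2=0, x3=0): fault-free n1=0, n2=0, n3=0, n4=0 → 0; observed 0. Eliminates n2 stuck-at-1, n3 stuck-at-1, n4 stuck-at-1.
Only n1 stuck-at-0 is consistent with every test.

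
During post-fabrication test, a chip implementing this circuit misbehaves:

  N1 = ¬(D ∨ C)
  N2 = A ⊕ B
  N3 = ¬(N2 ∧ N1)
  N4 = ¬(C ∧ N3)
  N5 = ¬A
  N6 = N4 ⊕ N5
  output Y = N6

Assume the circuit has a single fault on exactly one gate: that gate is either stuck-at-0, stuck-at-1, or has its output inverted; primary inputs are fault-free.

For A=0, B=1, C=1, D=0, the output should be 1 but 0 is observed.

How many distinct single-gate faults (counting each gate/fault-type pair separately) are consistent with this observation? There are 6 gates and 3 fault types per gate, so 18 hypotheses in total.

Fault-free: N1=0, N2=1, N3=1, N4=0, N5=1, N6=1 → 1. Observed 0.
  N1: stuck-at-1, inverted output ✓; others ✗
  N2: none of the 3 fault types match ✗
  N3: stuck-at-0, inverted output ✓; others ✗
  N4: stuck-at-1, inverted output ✓; others ✗
  N5: stuck-at-0, inverted output ✓; others ✗
  N6: stuck-at-0, inverted output ✓; others ✗
Consistent faults: {N1 stuck-at-1, N1 inverted output, N3 stuck-at-0, N3 inverted output, N4 stuck-at-1, N4 inverted output, N5 stuck-at-0, N5 inverted output, N6 stuck-at-0, N6 inverted output} — 10 in all.

10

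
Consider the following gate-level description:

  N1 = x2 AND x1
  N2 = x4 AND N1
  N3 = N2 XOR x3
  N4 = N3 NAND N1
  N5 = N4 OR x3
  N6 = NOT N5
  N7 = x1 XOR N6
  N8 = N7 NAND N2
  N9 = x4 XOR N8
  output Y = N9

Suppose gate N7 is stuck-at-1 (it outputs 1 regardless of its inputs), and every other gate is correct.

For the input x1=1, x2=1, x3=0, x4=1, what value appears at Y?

1

Propagate with N7 forced: N1=1, N2=1, N3=1, N4=0, N5=0, N6=1, N7=1 [stuck-at-1], N8=0, N9=1.
So Y = 1. (Without the fault it would be 0.)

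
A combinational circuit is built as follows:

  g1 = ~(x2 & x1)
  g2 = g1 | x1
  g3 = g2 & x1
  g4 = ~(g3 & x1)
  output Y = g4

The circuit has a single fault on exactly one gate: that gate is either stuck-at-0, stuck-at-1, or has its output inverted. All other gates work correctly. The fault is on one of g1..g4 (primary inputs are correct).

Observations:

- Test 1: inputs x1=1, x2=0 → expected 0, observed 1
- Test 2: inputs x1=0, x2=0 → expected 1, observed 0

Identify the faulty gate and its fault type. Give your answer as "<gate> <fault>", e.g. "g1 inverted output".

Fault-free values for test 1 (x1=1, x2=0): g1=1, g2=1, g3=1, g4=0, giving Y=0. Observed 1.
Test 1: faults giving observed 1 are {g2 stuck-at-0, g2 inverted output, g3 stuck-at-0, g3 inverted output, g4 stuck-at-1, g4 inverted output}.
Test 2 (x1=0, x2=0): fault-free g1=1, g2=1, g3=0, g4=1 → 1; observed 0. Eliminates g2 stuck-at-0, g2 inverted output, g3 stuck-at-0, g3 inverted output, g4 stuck-at-1.
Only g4 inverted output is consistent with every test.

g4 inverted output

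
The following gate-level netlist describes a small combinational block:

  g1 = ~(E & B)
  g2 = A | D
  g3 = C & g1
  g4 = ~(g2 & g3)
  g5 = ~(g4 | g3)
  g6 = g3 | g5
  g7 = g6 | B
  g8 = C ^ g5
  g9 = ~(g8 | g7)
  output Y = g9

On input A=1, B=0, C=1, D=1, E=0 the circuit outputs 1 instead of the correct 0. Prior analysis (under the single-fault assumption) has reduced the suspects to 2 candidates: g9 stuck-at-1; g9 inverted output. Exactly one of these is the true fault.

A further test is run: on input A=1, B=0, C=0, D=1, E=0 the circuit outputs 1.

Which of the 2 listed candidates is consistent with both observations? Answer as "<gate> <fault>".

g9 stuck-at-1

Evaluate each candidate on input A=1, B=0, C=0, D=1, E=0:
  g9 stuck-at-1: g1=1, g2=1, g3=0, g4=1, g5=0, g6=0, g7=0, g8=0, g9=1 [stuck-at-1] → 1 — matches
  g9 inverted output: g1=1, g2=1, g3=0, g4=1, g5=0, g6=0, g7=0, g8=0, g9=0 [inverted output] → 0 — eliminated
Only g9 stuck-at-1 reproduces the observed 1.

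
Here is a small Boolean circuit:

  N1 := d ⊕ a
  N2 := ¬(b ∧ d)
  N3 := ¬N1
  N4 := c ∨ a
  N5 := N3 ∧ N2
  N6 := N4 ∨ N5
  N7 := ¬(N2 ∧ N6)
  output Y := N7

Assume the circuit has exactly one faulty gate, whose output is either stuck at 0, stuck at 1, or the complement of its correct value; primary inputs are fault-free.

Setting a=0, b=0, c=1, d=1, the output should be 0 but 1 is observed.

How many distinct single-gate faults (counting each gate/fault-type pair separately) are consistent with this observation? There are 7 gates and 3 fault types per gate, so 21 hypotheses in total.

8

Fault-free: N1=1, N2=1, N3=0, N4=1, N5=0, N6=1, N7=0 → 0. Observed 1.
  N1: none of the 3 fault types match ✗
  N2: stuck-at-0, inverted output ✓; others ✗
  N3: none of the 3 fault types match ✗
  N4: stuck-at-0, inverted output ✓; others ✗
  N5: none of the 3 fault types match ✗
  N6: stuck-at-0, inverted output ✓; others ✗
  N7: stuck-at-1, inverted output ✓; others ✗
Consistent faults: {N2 stuck-at-0, N2 inverted output, N4 stuck-at-0, N4 inverted output, N6 stuck-at-0, N6 inverted output, N7 stuck-at-1, N7 inverted output} — 8 in all.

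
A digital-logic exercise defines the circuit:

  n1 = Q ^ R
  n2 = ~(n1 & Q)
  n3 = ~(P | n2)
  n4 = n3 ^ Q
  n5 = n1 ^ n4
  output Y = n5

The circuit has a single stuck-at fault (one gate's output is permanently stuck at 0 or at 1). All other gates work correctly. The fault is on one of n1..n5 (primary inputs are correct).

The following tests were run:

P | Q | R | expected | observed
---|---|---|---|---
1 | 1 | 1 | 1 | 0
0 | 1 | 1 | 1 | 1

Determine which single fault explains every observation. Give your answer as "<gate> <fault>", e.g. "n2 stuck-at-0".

Fault-free values for test 1 (P=1, Q=1, R=1): n1=0, n2=1, n3=0, n4=1, n5=1, giving Y=1. Observed 0.
Test 1: faults giving observed 0 are {n1 stuck-at-1, n3 stuck-at-1, n4 stuck-at-0, n5 stuck-at-0}.
Test 2 (P=0, Q=1, R=1): fault-free n1=0, n2=1, n3=0, n4=1, n5=1 → 1; observed 1. Eliminates n3 stuck-at-1, n4 stuck-at-0, n5 stuck-at-0.
Only n1 stuck-at-1 is consistent with every test.

n1 stuck-at-1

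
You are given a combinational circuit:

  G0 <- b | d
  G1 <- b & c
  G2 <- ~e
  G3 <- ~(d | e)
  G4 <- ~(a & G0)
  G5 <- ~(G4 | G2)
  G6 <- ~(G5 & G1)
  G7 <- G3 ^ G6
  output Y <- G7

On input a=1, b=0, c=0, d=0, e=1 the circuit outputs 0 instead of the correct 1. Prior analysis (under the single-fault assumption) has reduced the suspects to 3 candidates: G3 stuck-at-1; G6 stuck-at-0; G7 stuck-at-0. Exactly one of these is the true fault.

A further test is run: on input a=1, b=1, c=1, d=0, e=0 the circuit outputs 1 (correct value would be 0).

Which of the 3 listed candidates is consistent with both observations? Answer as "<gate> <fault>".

G6 stuck-at-0

Evaluate each candidate on input a=1, b=1, c=1, d=0, e=0:
  G3 stuck-at-1: G0=1, G1=1, G2=1, G3=1 [stuck-at-1], G4=0, G5=0, G6=1, G7=0 → 0 — eliminated
  G6 stuck-at-0: G0=1, G1=1, G2=1, G3=1, G4=0, G5=0, G6=0 [stuck-at-0], G7=1 → 1 — matches
  G7 stuck-at-0: G0=1, G1=1, G2=1, G3=1, G4=0, G5=0, G6=1, G7=0 [stuck-at-0] → 0 — eliminated
Only G6 stuck-at-0 reproduces the observed 1.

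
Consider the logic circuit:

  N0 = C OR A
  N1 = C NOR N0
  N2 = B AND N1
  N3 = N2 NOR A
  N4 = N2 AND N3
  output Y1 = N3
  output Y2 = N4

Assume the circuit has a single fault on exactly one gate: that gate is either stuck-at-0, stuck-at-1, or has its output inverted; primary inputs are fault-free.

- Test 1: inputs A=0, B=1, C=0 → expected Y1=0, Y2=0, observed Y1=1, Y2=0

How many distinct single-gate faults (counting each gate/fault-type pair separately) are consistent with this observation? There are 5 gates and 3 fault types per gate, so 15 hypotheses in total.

6

Fault-free: N0=0, N1=1, N2=1, N3=0, N4=0 → Y1=0, Y2=0. Observed Y1=1, Y2=0.
  N0: stuck-at-1, inverted output ✓; others ✗
  N1: stuck-at-0, inverted output ✓; others ✗
  N2: stuck-at-0, inverted output ✓; others ✗
  N3: none of the 3 fault types match ✗
  N4: none of the 3 fault types match ✗
Consistent faults: {N0 stuck-at-1, N0 inverted output, N1 stuck-at-0, N1 inverted output, N2 stuck-at-0, N2 inverted output} — 6 in all.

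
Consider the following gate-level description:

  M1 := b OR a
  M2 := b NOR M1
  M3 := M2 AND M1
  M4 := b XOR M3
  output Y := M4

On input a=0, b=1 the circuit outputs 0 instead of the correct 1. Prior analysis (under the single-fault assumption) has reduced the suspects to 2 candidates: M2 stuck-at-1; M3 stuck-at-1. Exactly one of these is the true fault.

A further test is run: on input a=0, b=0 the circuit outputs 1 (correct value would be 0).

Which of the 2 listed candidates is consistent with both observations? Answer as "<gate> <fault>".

M3 stuck-at-1

Evaluate each candidate on input a=0, b=0:
  M2 stuck-at-1: M1=0, M2=1 [stuck-at-1], M3=0, M4=0 → 0 — eliminated
  M3 stuck-at-1: M1=0, M2=1, M3=1 [stuck-at-1], M4=1 → 1 — matches
Only M3 stuck-at-1 reproduces the observed 1.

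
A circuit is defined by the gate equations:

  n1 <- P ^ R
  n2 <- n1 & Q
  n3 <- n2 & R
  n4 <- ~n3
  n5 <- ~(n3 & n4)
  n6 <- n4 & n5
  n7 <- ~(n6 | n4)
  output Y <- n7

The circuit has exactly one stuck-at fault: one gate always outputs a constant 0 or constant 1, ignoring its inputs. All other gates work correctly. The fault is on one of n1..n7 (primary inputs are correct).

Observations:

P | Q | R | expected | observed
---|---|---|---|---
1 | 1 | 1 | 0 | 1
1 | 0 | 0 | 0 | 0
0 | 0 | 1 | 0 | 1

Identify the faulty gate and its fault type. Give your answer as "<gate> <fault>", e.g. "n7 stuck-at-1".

Fault-free values for test 1 (P=1, Q=1, R=1): n1=0, n2=0, n3=0, n4=1, n5=1, n6=1, n7=0, giving Y=0. Observed 1.
Test 1: faults giving observed 1 are {n1 stuck-at-1, n2 stuck-at-1, n3 stuck-at-1, n4 stuck-at-0, n7 stuck-at-1}.
Test 2 (P=1, Q=0, R=0): fault-free n1=1, n2=0, n3=0, n4=1, n5=1, n6=1, n7=0 → 0; observed 0. Eliminates n3 stuck-at-1, n4 stuck-at-0, n7 stuck-at-1.
Test 3 (P=0, Q=0, R=1): fault-free n1=1, n2=0, n3=0, n4=1, n5=1, n6=1, n7=0 → 0; observed 1. Eliminates n1 stuck-at-1.
Only n2 stuck-at-1 is consistent with every test.

n2 stuck-at-1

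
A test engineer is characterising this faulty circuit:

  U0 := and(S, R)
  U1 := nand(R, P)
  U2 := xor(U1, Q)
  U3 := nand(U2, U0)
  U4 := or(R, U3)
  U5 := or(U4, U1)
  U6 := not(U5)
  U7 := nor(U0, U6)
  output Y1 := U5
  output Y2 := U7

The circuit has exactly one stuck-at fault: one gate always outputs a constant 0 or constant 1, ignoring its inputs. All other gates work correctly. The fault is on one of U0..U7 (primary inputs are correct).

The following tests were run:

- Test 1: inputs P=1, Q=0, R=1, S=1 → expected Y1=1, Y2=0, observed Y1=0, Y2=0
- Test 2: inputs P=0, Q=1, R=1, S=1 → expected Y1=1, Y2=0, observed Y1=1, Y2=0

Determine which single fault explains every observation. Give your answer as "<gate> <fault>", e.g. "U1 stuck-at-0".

Fault-free values for test 1 (P=1, Q=0, R=1, S=1): U0=1, U1=0, U2=0, U3=1, U4=1, U5=1, U6=0, U7=0, giving Y1=1, Y2=0. Observed Y1=0, Y2=0.
Test 1: faults giving observed Y1=0, Y2=0 are {U4 stuck-at-0, U5 stuck-at-0}.
Test 2 (P=0, Q=1, R=1, S=1): fault-free U0=1, U1=1, U2=0, U3=1, U4=1, U5=1, U6=0, U7=0 → Y1=1, Y2=0; observed Y1=1, Y2=0. Eliminates U5 stuck-at-0.
Only U4 stuck-at-0 is consistent with every test.

U4 stuck-at-0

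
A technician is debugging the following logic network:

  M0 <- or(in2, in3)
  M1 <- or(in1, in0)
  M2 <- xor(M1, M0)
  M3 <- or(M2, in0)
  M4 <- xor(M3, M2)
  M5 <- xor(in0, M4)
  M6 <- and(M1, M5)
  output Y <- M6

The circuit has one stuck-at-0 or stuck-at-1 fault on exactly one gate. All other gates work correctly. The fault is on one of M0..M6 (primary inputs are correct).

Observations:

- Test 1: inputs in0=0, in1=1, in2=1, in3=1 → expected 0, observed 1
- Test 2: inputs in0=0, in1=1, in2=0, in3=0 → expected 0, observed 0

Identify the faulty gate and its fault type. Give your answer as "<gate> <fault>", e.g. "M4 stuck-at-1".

M3 stuck-at-1

Fault-free values for test 1 (in0=0, in1=1, in2=1, in3=1): M0=1, M1=1, M2=0, M3=0, M4=0, M5=0, M6=0, giving Y=0. Observed 1.
Test 1: faults giving observed 1 are {M3 stuck-at-1, M4 stuck-at-1, M5 stuck-at-1, M6 stuck-at-1}.
Test 2 (in0=0, in1=1, in2=0, in3=0): fault-free M0=0, M1=1, M2=1, M3=1, M4=0, M5=0, M6=0 → 0; observed 0. Eliminates M4 stuck-at-1, M5 stuck-at-1, M6 stuck-at-1.
Only M3 stuck-at-1 is consistent with every test.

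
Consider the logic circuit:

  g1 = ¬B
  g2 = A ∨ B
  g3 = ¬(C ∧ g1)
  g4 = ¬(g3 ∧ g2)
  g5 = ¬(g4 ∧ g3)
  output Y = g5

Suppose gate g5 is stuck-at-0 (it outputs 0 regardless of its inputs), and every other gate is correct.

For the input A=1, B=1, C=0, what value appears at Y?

Propagate with g5 forced: g1=0, g2=1, g3=1, g4=0, g5=0 [stuck-at-0].
So Y = 0. (Without the fault it would be 1.)

0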